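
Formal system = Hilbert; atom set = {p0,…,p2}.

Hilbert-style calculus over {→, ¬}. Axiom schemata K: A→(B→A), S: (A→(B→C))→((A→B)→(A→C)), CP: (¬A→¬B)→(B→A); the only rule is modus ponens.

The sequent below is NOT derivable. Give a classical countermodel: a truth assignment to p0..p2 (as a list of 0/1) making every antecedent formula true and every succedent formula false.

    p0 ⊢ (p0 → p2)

Search for a countermodel by truth-table:
  v=000: Γ:[p0=F] Δ:[(p0 → p2)=T] refutes=False
  v=001: Γ:[p0=F] Δ:[(p0 → p2)=T] refutes=False
  v=010: Γ:[p0=F] Δ:[(p0 → p2)=T] refutes=False
  v=011: Γ:[p0=F] Δ:[(p0 → p2)=T] refutes=False
  v=100: Γ:[p0=T] Δ:[(p0 → p2)=F] refutes=True  ← countermodel

Result: [1, 0, 0]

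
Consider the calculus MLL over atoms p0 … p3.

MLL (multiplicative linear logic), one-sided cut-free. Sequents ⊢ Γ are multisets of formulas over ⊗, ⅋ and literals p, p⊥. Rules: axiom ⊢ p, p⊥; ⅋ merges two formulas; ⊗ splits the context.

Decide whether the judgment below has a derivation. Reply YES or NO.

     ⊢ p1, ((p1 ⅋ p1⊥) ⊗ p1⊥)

Derivation trace:
[⊗]  ⊢ p1, ((p1 ⅋ p1⊥) ⊗ p1⊥)
  [⅋]  ⊢ (p1 ⅋ p1⊥)
    [Ax]  ⊢ p1, p1⊥
  [Ax]  ⊢ p1, p1⊥

Result: YES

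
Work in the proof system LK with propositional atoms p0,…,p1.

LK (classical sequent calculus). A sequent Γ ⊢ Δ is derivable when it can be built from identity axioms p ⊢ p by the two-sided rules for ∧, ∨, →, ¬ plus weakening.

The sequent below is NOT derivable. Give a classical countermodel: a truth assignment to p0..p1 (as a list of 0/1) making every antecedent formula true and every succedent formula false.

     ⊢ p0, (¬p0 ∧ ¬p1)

Truth-table refutation:
  v=00: Γ:[] Δ:[p0=F, (¬p0 ∧ ¬p1)=T] refutes=False
  v=01: Γ:[] Δ:[p0=F, (¬p0 ∧ ¬p1)=F] refutes=True  ← countermodel

Result: [0, 1]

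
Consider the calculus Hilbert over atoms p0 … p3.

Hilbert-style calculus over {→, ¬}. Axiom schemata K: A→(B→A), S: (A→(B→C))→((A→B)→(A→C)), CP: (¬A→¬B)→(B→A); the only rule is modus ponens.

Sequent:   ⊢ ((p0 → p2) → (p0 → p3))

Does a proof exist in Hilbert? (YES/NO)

Enumerate valuations to refute Γ ⊢ Δ:
  v=0000: Γ:[] Δ:[((p0 → p2) → (p0 → p3))=T] refutes=False
  v=0001: Γ:[] Δ:[((p0 → p2) → (p0 → p3))=T] refutes=False
  v=0010: Γ:[] Δ:[((p0 → p2) → (p0 → p3))=T] refutes=False
  v=0011: Γ:[] Δ:[((p0 → p2) → (p0 → p3))=T] refutes=False
  v=0100: Γ:[] Δ:[((p0 → p2) → (p0 → p3))=T] refutes=False
  v=0101: Γ:[] Δ:[((p0 → p2) → (p0 → p3))=T] refutes=False
  v=0110: Γ:[] Δ:[((p0 → p2) → (p0 → p3))=T] refutes=False
  v=0111: Γ:[] Δ:[((p0 → p2) → (p0 → p3))=T] refutes=False
  v=1000: Γ:[] Δ:[((p0 → p2) → (p0 → p3))=T] refutes=False
  v=1001: Γ:[] Δ:[((p0 → p2) → (p0 → p3))=T] refutes=False
  v=1010: Γ:[] Δ:[((p0 → p2) → (p0 → p3))=F] refutes=True  ← countermodel

Result: NO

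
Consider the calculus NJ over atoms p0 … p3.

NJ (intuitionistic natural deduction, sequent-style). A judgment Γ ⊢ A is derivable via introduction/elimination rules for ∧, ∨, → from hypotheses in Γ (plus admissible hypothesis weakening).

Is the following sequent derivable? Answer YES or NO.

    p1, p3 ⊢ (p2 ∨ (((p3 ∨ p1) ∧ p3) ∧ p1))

Derivation trace:
[∨I₂] p1, p3 ⊢ (p2 ∨ (((p3 ∨ p1) ∧ p3) ∧ p1))
  [∧I] p1, p3 ⊢ (((p3 ∨ p1) ∧ p3) ∧ p1)
    [∧I] p3 ⊢ ((p3 ∨ p1) ∧ p3)
      [∨I₁] p3 ⊢ (p3 ∨ p1)
        [Ax] p3 ⊢ p3
      [Ax] p3 ⊢ p3
    [Ax] p1 ⊢ p1

Result: YES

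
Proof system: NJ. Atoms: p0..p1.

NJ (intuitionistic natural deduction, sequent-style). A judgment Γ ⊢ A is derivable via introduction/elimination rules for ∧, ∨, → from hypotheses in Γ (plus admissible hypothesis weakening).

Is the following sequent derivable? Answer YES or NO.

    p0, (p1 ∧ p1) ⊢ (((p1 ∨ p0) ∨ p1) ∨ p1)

Derivation (root first):
[∨I₁] p0, (p1 ∧ p1) ⊢ (((p1 ∨ p0) ∨ p1) ∨ p1)
  [Wk] p0, (p1 ∧ p1) ⊢ ((p1 ∨ p0) ∨ p1)
    [∨I₁] p0 ⊢ ((p1 ∨ p0) ∨ p1)
      [∨I₂] p0 ⊢ (p1 ∨ p0)
        [Ax] p0 ⊢ p0

Result: YES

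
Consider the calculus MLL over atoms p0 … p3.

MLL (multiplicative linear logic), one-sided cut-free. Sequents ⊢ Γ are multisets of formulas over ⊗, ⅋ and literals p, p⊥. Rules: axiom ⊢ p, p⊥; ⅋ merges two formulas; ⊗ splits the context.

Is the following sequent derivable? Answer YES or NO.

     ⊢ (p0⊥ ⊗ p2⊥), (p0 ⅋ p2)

Derivation (root first):
[⅋]  ⊢ (p0⊥ ⊗ p2⊥), (p0 ⅋ p2)
  [⊗]  ⊢ p0, p2, (p0⊥ ⊗ p2⊥)
    [Ax]  ⊢ p0, p0⊥
    [Ax]  ⊢ p2, p2⊥

Result: YES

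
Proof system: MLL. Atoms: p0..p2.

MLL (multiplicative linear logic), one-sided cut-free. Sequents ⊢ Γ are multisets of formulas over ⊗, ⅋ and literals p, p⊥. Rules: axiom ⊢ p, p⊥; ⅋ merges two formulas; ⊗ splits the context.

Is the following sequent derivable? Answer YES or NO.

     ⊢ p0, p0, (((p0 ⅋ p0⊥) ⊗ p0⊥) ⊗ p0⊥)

Derivation trace:
[⊗]  ⊢ p0, p0, (((p0 ⅋ p0⊥) ⊗ p0⊥) ⊗ p0⊥)
  [⊗]  ⊢ p0, ((p0 ⅋ p0⊥) ⊗ p0⊥)
    [⅋]  ⊢ (p0 ⅋ p0⊥)
      [Ax]  ⊢ p0, p0⊥
    [Ax]  ⊢ p0, p0⊥
  [Ax]  ⊢ p0, p0⊥

Result: YES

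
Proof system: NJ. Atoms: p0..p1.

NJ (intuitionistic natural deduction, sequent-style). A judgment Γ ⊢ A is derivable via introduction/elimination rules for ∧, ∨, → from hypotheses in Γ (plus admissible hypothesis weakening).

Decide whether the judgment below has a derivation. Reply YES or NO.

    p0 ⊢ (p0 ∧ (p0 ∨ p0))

Derivation (root first):
[∧I] p0 ⊢ (p0 ∧ (p0 ∨ p0))
  [Ax] p0 ⊢ p0
  [∨I₂] p0 ⊢ (p0 ∨ p0)
    [Ax] p0 ⊢ p0

Result: YES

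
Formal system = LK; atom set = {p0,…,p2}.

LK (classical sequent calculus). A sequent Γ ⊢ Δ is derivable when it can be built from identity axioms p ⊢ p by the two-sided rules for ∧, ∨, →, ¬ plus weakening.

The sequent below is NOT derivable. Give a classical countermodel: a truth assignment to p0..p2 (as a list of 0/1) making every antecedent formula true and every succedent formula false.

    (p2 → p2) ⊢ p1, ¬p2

Enumerate valuations to refute Γ ⊢ Δ:
  v=000: Γ:[(p2 → p2)=T] Δ:[p1=F, ¬p2=T] refutes=False
  v=001: Γ:[(p2 → p2)=T] Δ:[p1=F, ¬p2=F] refutes=True  ← countermodel

Result: [0, 0, 1]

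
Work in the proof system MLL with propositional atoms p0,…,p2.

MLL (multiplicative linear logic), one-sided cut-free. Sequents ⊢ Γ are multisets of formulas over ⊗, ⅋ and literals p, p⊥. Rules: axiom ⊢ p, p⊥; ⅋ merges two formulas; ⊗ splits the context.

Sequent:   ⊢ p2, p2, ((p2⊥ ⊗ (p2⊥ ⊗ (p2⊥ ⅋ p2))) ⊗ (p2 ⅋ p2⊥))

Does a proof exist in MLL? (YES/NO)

Proof tree:
[⊗]  ⊢ p2, p2, ((p2⊥ ⊗ (p2⊥ ⊗ (p2⊥ ⅋ p2))) ⊗ (p2 ⅋ p2⊥))
  [⊗]  ⊢ p2, p2, (p2⊥ ⊗ (p2⊥ ⊗ (p2⊥ ⅋ p2)))
    [Ax]  ⊢ p2, p2⊥
    [⊗]  ⊢ p2, (p2⊥ ⊗ (p2⊥ ⅋ p2))
      [Ax]  ⊢ p2, p2⊥
      [⅋]  ⊢ (p2⊥ ⅋ p2)
        [Ax]  ⊢ p2, p2⊥
  [⅋]  ⊢ (p2 ⅋ p2⊥)
    [Ax]  ⊢ p2, p2⊥

Result: YES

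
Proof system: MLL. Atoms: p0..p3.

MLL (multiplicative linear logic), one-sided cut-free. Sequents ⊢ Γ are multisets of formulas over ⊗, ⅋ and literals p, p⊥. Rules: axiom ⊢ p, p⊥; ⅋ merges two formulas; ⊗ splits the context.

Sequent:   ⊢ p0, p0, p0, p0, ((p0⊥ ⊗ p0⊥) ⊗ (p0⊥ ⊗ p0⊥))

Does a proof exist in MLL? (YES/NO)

Derivation (root first):
[⊗]  ⊢ p0, p0, p0, p0, ((p0⊥ ⊗ p0⊥) ⊗ (p0⊥ ⊗ p0⊥))
  [⊗]  ⊢ p0, p0, (p0⊥ ⊗ p0⊥)
    [Ax]  ⊢ p0, p0⊥
    [Ax]  ⊢ p0, p0⊥
  [⊗]  ⊢ p0, p0, (p0⊥ ⊗ p0⊥)
    [Ax]  ⊢ p0, p0⊥
    [Ax]  ⊢ p0, p0⊥

Result: YES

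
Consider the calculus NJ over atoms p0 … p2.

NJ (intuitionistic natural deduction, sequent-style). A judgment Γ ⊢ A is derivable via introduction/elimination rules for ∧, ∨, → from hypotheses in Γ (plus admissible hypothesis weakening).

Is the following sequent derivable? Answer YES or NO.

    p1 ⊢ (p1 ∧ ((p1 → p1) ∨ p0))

Derivation trace:
[∧I] p1 ⊢ (p1 ∧ ((p1 → p1) ∨ p0))
  [Ax] p1 ⊢ p1
  [∨I₁]  ⊢ ((p1 → p1) ∨ p0)
    [→I]  ⊢ (p1 → p1)
      [Ax] p1 ⊢ p1

Result: YES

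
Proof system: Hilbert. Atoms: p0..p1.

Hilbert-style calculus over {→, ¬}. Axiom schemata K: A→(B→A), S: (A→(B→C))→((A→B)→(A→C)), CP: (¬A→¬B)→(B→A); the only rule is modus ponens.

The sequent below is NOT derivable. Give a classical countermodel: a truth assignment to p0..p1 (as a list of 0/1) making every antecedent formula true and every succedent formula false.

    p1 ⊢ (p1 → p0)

Enumerate valuations to refute Γ ⊢ Δ:
  v=00: Γ:[p1=F] Δ:[(p1 → p0)=T] refutes=False
  v=01: Γ:[p1=T] Δ:[(p1 → p0)=F] refutes=True  ← countermodel

Result: [0, 1]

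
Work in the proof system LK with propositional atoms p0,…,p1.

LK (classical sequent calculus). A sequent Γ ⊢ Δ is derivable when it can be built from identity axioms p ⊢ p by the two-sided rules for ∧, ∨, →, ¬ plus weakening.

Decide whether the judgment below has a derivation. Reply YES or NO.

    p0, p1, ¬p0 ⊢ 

Derivation (root first):
[¬L] p0, p1, ¬p0 ⊢ 
  [WL] p0, p1 ⊢ p0
    [Ax] p0 ⊢ p0

Result: YES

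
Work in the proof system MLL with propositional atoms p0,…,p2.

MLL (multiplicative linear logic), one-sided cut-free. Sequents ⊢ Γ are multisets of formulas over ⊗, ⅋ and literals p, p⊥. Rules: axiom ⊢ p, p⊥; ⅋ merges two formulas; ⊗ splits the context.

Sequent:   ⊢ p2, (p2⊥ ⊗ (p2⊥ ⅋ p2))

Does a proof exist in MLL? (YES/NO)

Derivation trace:
[⊗]  ⊢ p2, (p2⊥ ⊗ (p2⊥ ⅋ p2))
  [Ax]  ⊢ p2, p2⊥
  [⅋]  ⊢ (p2⊥ ⅋ p2)
    [Ax]  ⊢ p2, p2⊥

Result: YES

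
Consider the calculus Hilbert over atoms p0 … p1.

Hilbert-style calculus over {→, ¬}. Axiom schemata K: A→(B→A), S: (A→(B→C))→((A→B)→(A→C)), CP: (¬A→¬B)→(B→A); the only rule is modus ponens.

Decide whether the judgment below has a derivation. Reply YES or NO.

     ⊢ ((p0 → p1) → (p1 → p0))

Enumerate valuations to refute Γ ⊢ Δ:
  v=00: Γ:[] Δ:[((p0 → p1) → (p1 → p0))=T] refutes=False
  v=01: Γ:[] Δ:[((p0 → p1) → (p1 → p0))=F] refutes=True  ← countermodel

Result: NO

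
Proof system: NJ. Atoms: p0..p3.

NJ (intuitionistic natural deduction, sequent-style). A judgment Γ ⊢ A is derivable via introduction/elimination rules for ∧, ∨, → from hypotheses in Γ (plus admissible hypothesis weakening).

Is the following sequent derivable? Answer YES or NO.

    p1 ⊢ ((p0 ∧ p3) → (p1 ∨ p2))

Proof tree:
[→I] p1 ⊢ ((p0 ∧ p3) → (p1 ∨ p2))
  [∨I₁] p1, (p0 ∧ p3) ⊢ (p1 ∨ p2)
    [Wk] p1, (p0 ∧ p3) ⊢ p1
      [Ax] p1 ⊢ p1

Result: YES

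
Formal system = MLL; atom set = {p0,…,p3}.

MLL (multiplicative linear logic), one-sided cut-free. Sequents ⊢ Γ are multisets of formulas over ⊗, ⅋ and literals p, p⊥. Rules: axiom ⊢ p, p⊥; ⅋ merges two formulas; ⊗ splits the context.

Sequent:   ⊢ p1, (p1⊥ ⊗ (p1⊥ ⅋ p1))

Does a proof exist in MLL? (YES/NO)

Derivation (root first):
[⊗]  ⊢ p1, (p1⊥ ⊗ (p1⊥ ⅋ p1))
  [Ax]  ⊢ p1, p1⊥
  [⅋]  ⊢ (p1⊥ ⅋ p1)
    [Ax]  ⊢ p1, p1⊥

Result: YES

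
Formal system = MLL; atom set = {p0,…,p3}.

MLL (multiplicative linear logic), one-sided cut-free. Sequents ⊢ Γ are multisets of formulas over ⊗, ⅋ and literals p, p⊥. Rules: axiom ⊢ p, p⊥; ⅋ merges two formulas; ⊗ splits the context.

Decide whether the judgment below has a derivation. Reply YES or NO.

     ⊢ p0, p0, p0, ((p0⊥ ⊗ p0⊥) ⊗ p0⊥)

Derivation trace:
[⊗]  ⊢ p0, p0, p0, ((p0⊥ ⊗ p0⊥) ⊗ p0⊥)
  [⊗]  ⊢ p0, p0, (p0⊥ ⊗ p0⊥)
    [Ax]  ⊢ p0, p0⊥
    [Ax]  ⊢ p0, p0⊥
  [Ax]  ⊢ p0, p0⊥

Result: YES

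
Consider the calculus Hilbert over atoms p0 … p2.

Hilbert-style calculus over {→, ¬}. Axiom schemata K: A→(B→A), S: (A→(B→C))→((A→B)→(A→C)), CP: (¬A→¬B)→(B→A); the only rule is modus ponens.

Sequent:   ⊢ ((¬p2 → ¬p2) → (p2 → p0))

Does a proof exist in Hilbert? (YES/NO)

Enumerate valuations to refute Γ ⊢ Δ:
  v=000: Γ:[] Δ:[((¬p2 → ¬p2) → (p2 → p0))=T] refutes=False
  v=001: Γ:[] Δ:[((¬p2 → ¬p2) → (p2 → p0))=F] refutes=True  ← countermodel

Result: NO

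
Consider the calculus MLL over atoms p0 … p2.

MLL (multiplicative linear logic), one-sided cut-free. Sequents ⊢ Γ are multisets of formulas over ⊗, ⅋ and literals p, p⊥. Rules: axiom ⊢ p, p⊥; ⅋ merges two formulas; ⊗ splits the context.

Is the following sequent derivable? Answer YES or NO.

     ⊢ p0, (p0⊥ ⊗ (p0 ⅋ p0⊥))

Derivation (root first):
[⊗]  ⊢ p0, (p0⊥ ⊗ (p0 ⅋ p0⊥))
  [Ax]  ⊢ p0, p0⊥
  [⅋]  ⊢ (p0 ⅋ p0⊥)
    [Ax]  ⊢ p0, p0⊥

Result: YES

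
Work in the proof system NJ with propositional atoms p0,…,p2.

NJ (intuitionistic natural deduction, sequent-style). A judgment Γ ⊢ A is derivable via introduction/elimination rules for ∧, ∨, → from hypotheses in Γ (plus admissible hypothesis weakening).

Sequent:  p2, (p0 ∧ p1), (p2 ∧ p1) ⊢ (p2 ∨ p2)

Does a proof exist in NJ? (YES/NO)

Derivation (root first):
[∨I₁] p2, (p0 ∧ p1), (p2 ∧ p1) ⊢ (p2 ∨ p2)
  [Wk] p2, (p0 ∧ p1), (p2 ∧ p1) ⊢ p2
    [Wk] p2, (p0 ∧ p1) ⊢ p2
      [Ax] p2 ⊢ p2

Result: YES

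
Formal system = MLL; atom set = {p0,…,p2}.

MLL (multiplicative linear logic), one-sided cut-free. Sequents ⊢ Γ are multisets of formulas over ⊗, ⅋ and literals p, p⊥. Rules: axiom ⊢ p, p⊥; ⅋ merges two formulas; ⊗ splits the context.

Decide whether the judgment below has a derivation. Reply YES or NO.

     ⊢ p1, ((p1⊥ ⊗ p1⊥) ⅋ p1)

Derivation (root first):
[⅋]  ⊢ p1, ((p1⊥ ⊗ p1⊥) ⅋ p1)
  [⊗]  ⊢ p1, p1, (p1⊥ ⊗ p1⊥)
    [Ax]  ⊢ p1, p1⊥
    [Ax]  ⊢ p1, p1⊥

Result: YES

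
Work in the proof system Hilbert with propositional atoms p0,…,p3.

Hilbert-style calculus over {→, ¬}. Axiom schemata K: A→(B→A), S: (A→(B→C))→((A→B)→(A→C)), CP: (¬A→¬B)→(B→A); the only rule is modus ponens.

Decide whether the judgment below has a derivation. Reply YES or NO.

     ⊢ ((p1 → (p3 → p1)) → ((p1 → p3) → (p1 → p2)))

Truth-table refutation:
  v=0000: Γ:[] Δ:[((p1 → (p3 → p1)) → ((p1 → p3) → (p1 → p2)))=T] refutes=False
  v=0001: Γ:[] Δ:[((p1 → (p3 → p1)) → ((p1 → p3) → (p1 → p2)))=T] refutes=False
  v=0010: Γ:[] Δ:[((p1 → (p3 → p1)) → ((p1 → p3) → (p1 → p2)))=T] refutes=False
  v=0011: Γ:[] Δ:[((p1 → (p3 → p1)) → ((p1 → p3) → (p1 → p2)))=T] refutes=False
  v=0100: Γ:[] Δ:[((p1 → (p3 → p1)) → ((p1 → p3) → (p1 → p2)))=T] refutes=False
  v=0101: Γ:[] Δ:[((p1 → (p3 → p1)) → ((p1 → p3) → (p1 → p2)))=F] refutes=True  ← countermodel

Result: NO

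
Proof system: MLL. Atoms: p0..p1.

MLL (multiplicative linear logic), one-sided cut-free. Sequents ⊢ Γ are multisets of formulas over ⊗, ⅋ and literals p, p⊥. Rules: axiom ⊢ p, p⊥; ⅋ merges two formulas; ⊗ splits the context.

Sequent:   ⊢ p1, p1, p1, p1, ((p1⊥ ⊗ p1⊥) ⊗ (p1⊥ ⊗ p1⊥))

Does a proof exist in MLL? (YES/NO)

Derivation trace:
[⊗]  ⊢ p1, p1, p1, p1, ((p1⊥ ⊗ p1⊥) ⊗ (p1⊥ ⊗ p1⊥))
  [⊗]  ⊢ p1, p1, (p1⊥ ⊗ p1⊥)
    [Ax]  ⊢ p1, p1⊥
    [Ax]  ⊢ p1, p1⊥
  [⊗]  ⊢ p1, p1, (p1⊥ ⊗ p1⊥)
    [Ax]  ⊢ p1, p1⊥
    [Ax]  ⊢ p1, p1⊥

Result: YES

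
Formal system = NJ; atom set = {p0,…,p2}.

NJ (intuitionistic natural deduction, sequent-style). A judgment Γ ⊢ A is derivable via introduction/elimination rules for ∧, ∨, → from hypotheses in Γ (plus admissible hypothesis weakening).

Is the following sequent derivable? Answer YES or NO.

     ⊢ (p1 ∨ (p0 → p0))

Proof tree:
[∨I₂]  ⊢ (p1 ∨ (p0 → p0))
  [→I]  ⊢ (p0 → p0)
    [Ax] p0 ⊢ p0

Result: YES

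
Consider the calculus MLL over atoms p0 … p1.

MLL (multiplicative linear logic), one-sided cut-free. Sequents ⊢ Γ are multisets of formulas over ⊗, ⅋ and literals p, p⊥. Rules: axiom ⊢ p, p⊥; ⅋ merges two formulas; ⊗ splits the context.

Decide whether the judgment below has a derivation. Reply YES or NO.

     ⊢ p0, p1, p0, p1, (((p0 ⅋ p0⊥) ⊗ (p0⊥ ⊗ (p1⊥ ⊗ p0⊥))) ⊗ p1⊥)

Derivation trace:
[⊗]  ⊢ p0, p1, p0, p1, (((p0 ⅋ p0⊥) ⊗ (p0⊥ ⊗ (p1⊥ ⊗ p0⊥))) ⊗ p1⊥)
  [⊗]  ⊢ p0, p1, p0, ((p0 ⅋ p0⊥) ⊗ (p0⊥ ⊗ (p1⊥ ⊗ p0⊥)))
    [⅋]  ⊢ (p0 ⅋ p0⊥)
      [Ax]  ⊢ p0, p0⊥
    [⊗]  ⊢ p0, p1, p0, (p0⊥ ⊗ (p1⊥ ⊗ p0⊥))
      [Ax]  ⊢ p0, p0⊥
      [⊗]  ⊢ p1, p0, (p1⊥ ⊗ p0⊥)
        [Ax]  ⊢ p1, p1⊥
        [Ax]  ⊢ p0, p0⊥
  [Ax]  ⊢ p1, p1⊥

Result: YES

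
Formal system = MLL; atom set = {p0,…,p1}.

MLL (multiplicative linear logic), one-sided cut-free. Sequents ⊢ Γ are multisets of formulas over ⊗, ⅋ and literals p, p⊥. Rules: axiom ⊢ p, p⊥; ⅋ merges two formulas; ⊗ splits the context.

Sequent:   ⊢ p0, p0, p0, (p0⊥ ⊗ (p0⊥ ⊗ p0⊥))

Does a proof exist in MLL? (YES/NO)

Derivation trace:
[⊗]  ⊢ p0, p0, p0, (p0⊥ ⊗ (p0⊥ ⊗ p0⊥))
  [Ax]  ⊢ p0, p0⊥
  [⊗]  ⊢ p0, p0, (p0⊥ ⊗ p0⊥)
    [Ax]  ⊢ p0, p0⊥
    [Ax]  ⊢ p0, p0⊥

Result: YES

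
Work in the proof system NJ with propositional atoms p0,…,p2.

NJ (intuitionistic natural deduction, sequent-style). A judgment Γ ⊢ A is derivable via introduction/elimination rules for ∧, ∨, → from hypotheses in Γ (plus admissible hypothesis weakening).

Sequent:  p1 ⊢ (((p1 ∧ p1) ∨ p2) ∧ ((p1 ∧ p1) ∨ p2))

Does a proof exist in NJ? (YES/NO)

Derivation (root first):
[∧I] p1 ⊢ (((p1 ∧ p1) ∨ p2) ∧ ((p1 ∧ p1) ∨ p2))
  [∨I₁] p1 ⊢ ((p1 ∧ p1) ∨ p2)
    [∧I] p1 ⊢ (p1 ∧ p1)
      [Ax] p1 ⊢ p1
      [Ax] p1 ⊢ p1
  [∨I₁] p1 ⊢ ((p1 ∧ p1) ∨ p2)
    [∧I] p1 ⊢ (p1 ∧ p1)
      [Ax] p1 ⊢ p1
      [Ax] p1 ⊢ p1

Result: YES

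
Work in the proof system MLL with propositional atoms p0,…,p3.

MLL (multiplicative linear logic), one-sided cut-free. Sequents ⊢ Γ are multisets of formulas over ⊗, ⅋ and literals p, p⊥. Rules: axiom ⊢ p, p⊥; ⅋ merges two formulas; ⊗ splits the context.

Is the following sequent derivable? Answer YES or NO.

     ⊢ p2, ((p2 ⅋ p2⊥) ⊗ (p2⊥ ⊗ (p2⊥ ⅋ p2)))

Proof tree:
[⊗]  ⊢ p2, ((p2 ⅋ p2⊥) ⊗ (p2⊥ ⊗ (p2⊥ ⅋ p2)))
  [⅋]  ⊢ (p2 ⅋ p2⊥)
    [Ax]  ⊢ p2, p2⊥
  [⊗]  ⊢ p2, (p2⊥ ⊗ (p2⊥ ⅋ p2))
    [Ax]  ⊢ p2, p2⊥
    [⅋]  ⊢ (p2⊥ ⅋ p2)
      [Ax]  ⊢ p2, p2⊥

Result: YES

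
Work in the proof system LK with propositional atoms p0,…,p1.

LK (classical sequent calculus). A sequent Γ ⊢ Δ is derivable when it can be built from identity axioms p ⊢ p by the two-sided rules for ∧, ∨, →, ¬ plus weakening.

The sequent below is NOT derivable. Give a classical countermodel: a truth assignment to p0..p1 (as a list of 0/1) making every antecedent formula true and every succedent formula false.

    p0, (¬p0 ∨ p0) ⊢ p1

Enumerate valuations to refute Γ ⊢ Δ:
  v=00: Γ:[p0=F, (¬p0 ∨ p0)=T] Δ:[p1=F] refutes=False
  v=01: Γ:[p0=F, (¬p0 ∨ p0)=T] Δ:[p1=T] refutes=False
  v=10: Γ:[p0=T, (¬p0 ∨ p0)=T] Δ:[p1=F] refutes=True  ← countermodel

Result: [1, 0]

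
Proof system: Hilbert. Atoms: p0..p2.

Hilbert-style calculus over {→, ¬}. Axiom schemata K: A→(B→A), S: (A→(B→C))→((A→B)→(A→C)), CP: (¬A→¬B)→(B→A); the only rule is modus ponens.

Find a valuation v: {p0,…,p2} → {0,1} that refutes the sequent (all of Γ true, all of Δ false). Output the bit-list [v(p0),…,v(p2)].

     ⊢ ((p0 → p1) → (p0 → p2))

Search for a countermodel by truth-table:
  v=000: Γ:[] Δ:[((p0 → p1) → (p0 → p2))=T] refutes=False
  v=001: Γ:[] Δ:[((p0 → p1) → (p0 → p2))=T] refutes=False
  v=010: Γ:[] Δ:[((p0 → p1) → (p0 → p2))=T] refutes=False
  v=011: Γ:[] Δ:[((p0 → p1) → (p0 → p2))=T] refutes=False
  v=100: Γ:[] Δ:[((p0 → p1) → (p0 → p2))=T] refutes=False
  v=101: Γ:[] Δ:[((p0 → p1) → (p0 → p2))=T] refutes=False
  v=110: Γ:[] Δ:[((p0 → p1) → (p0 → p2))=F] refutes=True  ← countermodel

Result: [1, 1, 0]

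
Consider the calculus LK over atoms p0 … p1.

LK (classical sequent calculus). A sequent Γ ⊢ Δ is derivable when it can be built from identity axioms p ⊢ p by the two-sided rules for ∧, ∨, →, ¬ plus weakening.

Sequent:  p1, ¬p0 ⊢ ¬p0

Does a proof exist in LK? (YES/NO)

Derivation trace:
[¬R] p1, ¬p0 ⊢ ¬p0
  [¬L] p0, p1, ¬p0 ⊢ 
    [WL] p0, p1 ⊢ p0
      [Ax] p0 ⊢ p0

Result: YES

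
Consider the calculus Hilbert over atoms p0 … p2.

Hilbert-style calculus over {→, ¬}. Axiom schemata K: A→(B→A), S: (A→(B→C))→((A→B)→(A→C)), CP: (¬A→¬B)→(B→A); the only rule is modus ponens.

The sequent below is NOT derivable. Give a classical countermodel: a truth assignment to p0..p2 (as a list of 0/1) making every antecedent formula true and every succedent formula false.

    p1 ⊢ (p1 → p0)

Truth-table refutation:
  v=000: Γ:[p1=F] Δ:[(p1 → p0)=T] refutes=False
  v=001: Γ:[p1=F] Δ:[(p1 → p0)=T] refutes=False
  v=010: Γ:[p1=T] Δ:[(p1 → p0)=F] refutes=True  ← countermodel

Result: [0, 1, 0]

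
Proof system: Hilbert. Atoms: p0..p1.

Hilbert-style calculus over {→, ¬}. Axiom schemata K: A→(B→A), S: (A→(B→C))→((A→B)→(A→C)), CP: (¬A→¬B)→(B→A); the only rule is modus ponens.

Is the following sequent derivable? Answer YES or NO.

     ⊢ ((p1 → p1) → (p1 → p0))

Search for a countermodel by truth-table:
  v=00: Γ:[] Δ:[((p1 → p1) → (p1 → p0))=T] refutes=False
  v=01: Γ:[] Δ:[((p1 → p1) → (p1 → p0))=F] refutes=True  ← countermodel

Result: NO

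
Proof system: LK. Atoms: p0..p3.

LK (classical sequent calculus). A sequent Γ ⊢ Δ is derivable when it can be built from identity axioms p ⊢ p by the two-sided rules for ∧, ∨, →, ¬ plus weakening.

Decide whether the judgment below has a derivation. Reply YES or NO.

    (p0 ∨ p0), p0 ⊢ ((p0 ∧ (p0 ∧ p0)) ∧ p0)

Proof tree:
[∧R] (p0 ∨ p0), p0 ⊢ ((p0 ∧ (p0 ∧ p0)) ∧ p0)
  [∧R] (p0 ∨ p0), p0 ⊢ (p0 ∧ (p0 ∧ p0))
    [Ax] p0 ⊢ p0
    [∧R] (p0 ∨ p0), p0 ⊢ (p0 ∧ p0)
      [∨L] (p0 ∨ p0) ⊢ p0
        [Ax] p0 ⊢ p0
        [Ax] p0 ⊢ p0
      [Ax] p0 ⊢ p0
  [Ax] p0 ⊢ p0

Result: YES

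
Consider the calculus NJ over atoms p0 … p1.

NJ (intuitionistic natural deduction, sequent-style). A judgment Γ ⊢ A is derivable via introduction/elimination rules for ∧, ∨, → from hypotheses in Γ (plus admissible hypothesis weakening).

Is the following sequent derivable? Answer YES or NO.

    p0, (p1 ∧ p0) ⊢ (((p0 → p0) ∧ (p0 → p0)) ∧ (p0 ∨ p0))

Proof tree:
[Wk] p0, (p1 ∧ p0) ⊢ (((p0 → p0) ∧ (p0 → p0)) ∧ (p0 ∨ p0))
  [∧I] p0 ⊢ (((p0 → p0) ∧ (p0 → p0)) ∧ (p0 ∨ p0))
    [∧I]  ⊢ ((p0 → p0) ∧ (p0 → p0))
      [→I]  ⊢ (p0 → p0)
        [Ax] p0 ⊢ p0
      [→I]  ⊢ (p0 → p0)
        [Ax] p0 ⊢ p0
    [∨I₂] p0 ⊢ (p0 ∨ p0)
      [Ax] p0 ⊢ p0

Result: YES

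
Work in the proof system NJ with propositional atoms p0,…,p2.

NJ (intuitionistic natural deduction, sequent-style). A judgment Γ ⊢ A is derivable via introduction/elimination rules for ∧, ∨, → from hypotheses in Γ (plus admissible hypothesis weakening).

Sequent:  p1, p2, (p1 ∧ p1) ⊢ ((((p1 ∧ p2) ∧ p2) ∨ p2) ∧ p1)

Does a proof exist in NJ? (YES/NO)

Proof tree:
[∧I] p1, p2, (p1 ∧ p1) ⊢ ((((p1 ∧ p2) ∧ p2) ∨ p2) ∧ p1)
  [∨I₁] p1, p2, (p1 ∧ p1) ⊢ (((p1 ∧ p2) ∧ p2) ∨ p2)
    [∧I] p1, p2, (p1 ∧ p1) ⊢ ((p1 ∧ p2) ∧ p2)
      [∧I] p1, p2 ⊢ (p1 ∧ p2)
        [Ax] p1 ⊢ p1
        [Ax] p2 ⊢ p2
      [Wk] p2, (p1 ∧ p1) ⊢ p2
        [Ax] p2 ⊢ p2
  [Wk] p1, p1 ⊢ p1
    [Ax] p1 ⊢ p1

Result: YES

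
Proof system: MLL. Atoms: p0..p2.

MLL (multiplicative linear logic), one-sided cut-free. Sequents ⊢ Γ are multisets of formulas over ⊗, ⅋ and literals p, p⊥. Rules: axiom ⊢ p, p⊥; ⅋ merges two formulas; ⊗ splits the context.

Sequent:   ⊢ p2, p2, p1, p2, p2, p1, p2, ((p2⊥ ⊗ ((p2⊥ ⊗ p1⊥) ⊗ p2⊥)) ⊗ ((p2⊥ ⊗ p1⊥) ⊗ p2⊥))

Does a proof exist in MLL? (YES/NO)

Proof tree:
[⊗]  ⊢ p2, p2, p1, p2, p2, p1, p2, ((p2⊥ ⊗ ((p2⊥ ⊗ p1⊥) ⊗ p2⊥)) ⊗ ((p2⊥ ⊗ p1⊥) ⊗ p2⊥))
  [⊗]  ⊢ p2, p2, p1, p2, (p2⊥ ⊗ ((p2⊥ ⊗ p1⊥) ⊗ p2⊥))
    [Ax]  ⊢ p2, p2⊥
    [⊗]  ⊢ p2, p1, p2, ((p2⊥ ⊗ p1⊥) ⊗ p2⊥)
      [⊗]  ⊢ p2, p1, (p2⊥ ⊗ p1⊥)
        [Ax]  ⊢ p2, p2⊥
        [Ax]  ⊢ p1, p1⊥
      [Ax]  ⊢ p2, p2⊥
  [⊗]  ⊢ p2, p1, p2, ((p2⊥ ⊗ p1⊥) ⊗ p2⊥)
    [⊗]  ⊢ p2, p1, (p2⊥ ⊗ p1⊥)
      [Ax]  ⊢ p2, p2⊥
      [Ax]  ⊢ p1, p1⊥
    [Ax]  ⊢ p2, p2⊥

Result: YES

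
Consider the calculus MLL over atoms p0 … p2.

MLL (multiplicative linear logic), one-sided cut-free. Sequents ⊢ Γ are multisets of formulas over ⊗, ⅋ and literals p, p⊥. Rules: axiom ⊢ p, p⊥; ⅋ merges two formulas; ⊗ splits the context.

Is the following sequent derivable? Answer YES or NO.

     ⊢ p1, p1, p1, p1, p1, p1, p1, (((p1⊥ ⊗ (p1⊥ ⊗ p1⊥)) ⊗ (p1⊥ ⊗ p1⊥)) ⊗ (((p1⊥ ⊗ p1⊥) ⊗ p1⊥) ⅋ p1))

Derivation (root first):
[⊗]  ⊢ p1, p1, p1, p1, p1, p1, p1, (((p1⊥ ⊗ (p1⊥ ⊗ p1⊥)) ⊗ (p1⊥ ⊗ p1⊥)) ⊗ (((p1⊥ ⊗ p1⊥) ⊗ p1⊥) ⅋ p1))
  [⊗]  ⊢ p1, p1, p1, p1, p1, ((p1⊥ ⊗ (p1⊥ ⊗ p1⊥)) ⊗ (p1⊥ ⊗ p1⊥))
    [⊗]  ⊢ p1, p1, p1, (p1⊥ ⊗ (p1⊥ ⊗ p1⊥))
      [Ax]  ⊢ p1, p1⊥
      [⊗]  ⊢ p1, p1, (p1⊥ ⊗ p1⊥)
        [Ax]  ⊢ p1, p1⊥
        [Ax]  ⊢ p1, p1⊥
    [⊗]  ⊢ p1, p1, (p1⊥ ⊗ p1⊥)
      [Ax]  ⊢ p1, p1⊥
      [Ax]  ⊢ p1, p1⊥
  [⅋]  ⊢ p1, p1, (((p1⊥ ⊗ p1⊥) ⊗ p1⊥) ⅋ p1)
    [⊗]  ⊢ p1, p1, p1, ((p1⊥ ⊗ p1⊥) ⊗ p1⊥)
      [⊗]  ⊢ p1, p1, (p1⊥ ⊗ p1⊥)
        [Ax]  ⊢ p1, p1⊥
        [Ax]  ⊢ p1, p1⊥
      [Ax]  ⊢ p1, p1⊥

Result: YES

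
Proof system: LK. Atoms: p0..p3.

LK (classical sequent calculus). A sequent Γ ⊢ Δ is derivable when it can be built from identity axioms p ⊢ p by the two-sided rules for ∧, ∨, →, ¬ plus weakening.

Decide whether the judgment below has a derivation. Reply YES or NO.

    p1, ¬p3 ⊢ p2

Truth-table refutation:
  v=0000: Γ:[p1=F, ¬p3=T] Δ:[p2=F] refutes=False
  v=0001: Γ:[p1=F, ¬p3=F] Δ:[p2=F] refutes=False
  v=0010: Γ:[p1=F, ¬p3=T] Δ:[p2=T] refutes=False
  v=0011: Γ:[p1=F, ¬p3=F] Δ:[p2=T] refutes=False
  v=0100: Γ:[p1=T, ¬p3=T] Δ:[p2=F] refutes=True  ← countermodel

Result: NO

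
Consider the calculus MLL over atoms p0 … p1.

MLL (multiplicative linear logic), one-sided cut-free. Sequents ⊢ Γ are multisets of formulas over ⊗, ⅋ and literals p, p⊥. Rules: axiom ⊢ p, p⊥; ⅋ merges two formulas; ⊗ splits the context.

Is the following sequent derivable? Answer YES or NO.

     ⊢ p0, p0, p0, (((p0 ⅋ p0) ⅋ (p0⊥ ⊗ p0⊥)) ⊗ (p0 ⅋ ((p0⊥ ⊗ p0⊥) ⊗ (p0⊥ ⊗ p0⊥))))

Derivation (root first):
[⊗]  ⊢ p0, p0, p0, (((p0 ⅋ p0) ⅋ (p0⊥ ⊗ p0⊥)) ⊗ (p0 ⅋ ((p0⊥ ⊗ p0⊥) ⊗ (p0⊥ ⊗ p0⊥))))
  [⅋]  ⊢ ((p0 ⅋ p0) ⅋ (p0⊥ ⊗ p0⊥))
    [⅋]  ⊢ (p0⊥ ⊗ p0⊥), (p0 ⅋ p0)
      [⊗]  ⊢ p0, p0, (p0⊥ ⊗ p0⊥)
        [Ax]  ⊢ p0, p0⊥
        [Ax]  ⊢ p0, p0⊥
  [⅋]  ⊢ p0, p0, p0, (p0 ⅋ ((p0⊥ ⊗ p0⊥) ⊗ (p0⊥ ⊗ p0⊥)))
    [⊗]  ⊢ p0, p0, p0, p0, ((p0⊥ ⊗ p0⊥) ⊗ (p0⊥ ⊗ p0⊥))
      [⊗]  ⊢ p0, p0, (p0⊥ ⊗ p0⊥)
        [Ax]  ⊢ p0, p0⊥
        [Ax]  ⊢ p0, p0⊥
      [⊗]  ⊢ p0, p0, (p0⊥ ⊗ p0⊥)
        [Ax]  ⊢ p0, p0⊥
        [Ax]  ⊢ p0, p0⊥

Result: YES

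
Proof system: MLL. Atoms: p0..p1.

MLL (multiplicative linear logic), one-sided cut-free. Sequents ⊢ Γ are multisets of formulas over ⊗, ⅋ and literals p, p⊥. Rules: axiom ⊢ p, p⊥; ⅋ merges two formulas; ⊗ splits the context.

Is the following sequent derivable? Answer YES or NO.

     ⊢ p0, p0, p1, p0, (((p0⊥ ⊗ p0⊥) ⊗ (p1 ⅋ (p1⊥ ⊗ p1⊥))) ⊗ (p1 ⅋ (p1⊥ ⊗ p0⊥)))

Derivation trace:
[⊗]  ⊢ p0, p0, p1, p0, (((p0⊥ ⊗ p0⊥) ⊗ (p1 ⅋ (p1⊥ ⊗ p1⊥))) ⊗ (p1 ⅋ (p1⊥ ⊗ p0⊥)))
  [⊗]  ⊢ p0, p0, p1, ((p0⊥ ⊗ p0⊥) ⊗ (p1 ⅋ (p1⊥ ⊗ p1⊥)))
    [⊗]  ⊢ p0, p0, (p0⊥ ⊗ p0⊥)
      [Ax]  ⊢ p0, p0⊥
      [Ax]  ⊢ p0, p0⊥
    [⅋]  ⊢ p1, (p1 ⅋ (p1⊥ ⊗ p1⊥))
      [⊗]  ⊢ p1, p1, (p1⊥ ⊗ p1⊥)
        [Ax]  ⊢ p1, p1⊥
        [Ax]  ⊢ p1, p1⊥
  [⅋]  ⊢ p0, (p1 ⅋ (p1⊥ ⊗ p0⊥))
    [⊗]  ⊢ p1, p0, (p1⊥ ⊗ p0⊥)
      [Ax]  ⊢ p1, p1⊥
      [Ax]  ⊢ p0, p0⊥

Result: YES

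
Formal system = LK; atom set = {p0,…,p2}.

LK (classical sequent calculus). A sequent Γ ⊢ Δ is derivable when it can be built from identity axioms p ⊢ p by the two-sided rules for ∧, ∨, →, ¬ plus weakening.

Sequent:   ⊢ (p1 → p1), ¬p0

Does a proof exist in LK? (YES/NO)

Derivation trace:
[¬R]  ⊢ (p1 → p1), ¬p0
  [WL] p0 ⊢ (p1 → p1)
    [→R]  ⊢ (p1 → p1)
      [Ax] p1 ⊢ p1

Result: YES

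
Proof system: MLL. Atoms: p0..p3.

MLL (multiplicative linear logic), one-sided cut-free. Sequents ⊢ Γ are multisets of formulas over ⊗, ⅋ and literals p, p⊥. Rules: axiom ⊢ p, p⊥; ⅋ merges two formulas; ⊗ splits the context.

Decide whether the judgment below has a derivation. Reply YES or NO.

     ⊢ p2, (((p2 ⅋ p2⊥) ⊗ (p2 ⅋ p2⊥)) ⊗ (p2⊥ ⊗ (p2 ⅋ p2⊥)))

Derivation (root first):
[⊗]  ⊢ p2, (((p2 ⅋ p2⊥) ⊗ (p2 ⅋ p2⊥)) ⊗ (p2⊥ ⊗ (p2 ⅋ p2⊥)))
  [⊗]  ⊢ ((p2 ⅋ p2⊥) ⊗ (p2 ⅋ p2⊥))
    [⅋]  ⊢ (p2 ⅋ p2⊥)
      [Ax]  ⊢ p2, p2⊥
    [⅋]  ⊢ (p2 ⅋ p2⊥)
      [Ax]  ⊢ p2, p2⊥
  [⊗]  ⊢ p2, (p2⊥ ⊗ (p2 ⅋ p2⊥))
    [Ax]  ⊢ p2, p2⊥
    [⅋]  ⊢ (p2 ⅋ p2⊥)
      [Ax]  ⊢ p2, p2⊥

Result: YES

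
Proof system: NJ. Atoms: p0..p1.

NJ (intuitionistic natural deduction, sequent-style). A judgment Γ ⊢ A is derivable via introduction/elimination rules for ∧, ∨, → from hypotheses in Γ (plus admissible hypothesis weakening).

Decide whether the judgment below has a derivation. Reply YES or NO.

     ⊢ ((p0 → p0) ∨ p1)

Derivation (root first):
[∨I₁]  ⊢ ((p0 → p0) ∨ p1)
  [→I]  ⊢ (p0 → p0)
    [Ax] p0 ⊢ p0

Result: YES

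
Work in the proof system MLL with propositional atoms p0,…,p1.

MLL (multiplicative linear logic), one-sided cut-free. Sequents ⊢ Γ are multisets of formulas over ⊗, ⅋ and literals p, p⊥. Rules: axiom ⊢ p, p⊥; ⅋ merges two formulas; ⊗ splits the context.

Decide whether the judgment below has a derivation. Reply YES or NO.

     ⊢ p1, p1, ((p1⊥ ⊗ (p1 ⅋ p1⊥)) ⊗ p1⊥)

Derivation trace:
[⊗]  ⊢ p1, p1, ((p1⊥ ⊗ (p1 ⅋ p1⊥)) ⊗ p1⊥)
  [⊗]  ⊢ p1, (p1⊥ ⊗ (p1 ⅋ p1⊥))
    [Ax]  ⊢ p1, p1⊥
    [⅋]  ⊢ (p1 ⅋ p1⊥)
      [Ax]  ⊢ p1, p1⊥
  [Ax]  ⊢ p1, p1⊥

Result: YES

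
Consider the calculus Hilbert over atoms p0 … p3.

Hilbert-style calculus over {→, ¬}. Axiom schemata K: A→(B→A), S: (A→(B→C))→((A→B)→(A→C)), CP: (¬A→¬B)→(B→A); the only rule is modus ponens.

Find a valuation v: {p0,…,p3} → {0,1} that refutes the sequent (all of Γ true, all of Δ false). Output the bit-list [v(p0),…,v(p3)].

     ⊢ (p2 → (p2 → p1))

Truth-table refutation:
  v=0000: Γ:[] Δ:[(p2 → (p2 → p1))=T] refutes=False
  v=0001: Γ:[] Δ:[(p2 → (p2 → p1))=T] refutes=False
  v=0010: Γ:[] Δ:[(p2 → (p2 → p1))=F] refutes=True  ← countermodel

Result: [0, 0, 1, 0]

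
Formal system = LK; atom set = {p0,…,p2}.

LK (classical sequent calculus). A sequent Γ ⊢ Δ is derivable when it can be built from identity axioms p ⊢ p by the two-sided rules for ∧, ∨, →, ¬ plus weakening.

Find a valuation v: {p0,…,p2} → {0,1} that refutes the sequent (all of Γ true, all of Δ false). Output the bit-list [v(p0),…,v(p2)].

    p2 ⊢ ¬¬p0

Truth-table refutation:
  v=000: Γ:[p2=F] Δ:[¬¬p0=F] refutes=False
  v=001: Γ:[p2=T] Δ:[¬¬p0=F] refutes=True  ← countermodel

Result: [0, 0, 1]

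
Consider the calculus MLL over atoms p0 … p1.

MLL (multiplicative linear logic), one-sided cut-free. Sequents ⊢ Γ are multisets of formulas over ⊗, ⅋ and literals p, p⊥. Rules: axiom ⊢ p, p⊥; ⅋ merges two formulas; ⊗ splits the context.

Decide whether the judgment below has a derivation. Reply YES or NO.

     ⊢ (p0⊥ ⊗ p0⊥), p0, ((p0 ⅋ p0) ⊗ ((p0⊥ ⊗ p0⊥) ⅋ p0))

Derivation trace:
[⊗]  ⊢ (p0⊥ ⊗ p0⊥), p0, ((p0 ⅋ p0) ⊗ ((p0⊥ ⊗ p0⊥) ⅋ p0))
  [⅋]  ⊢ (p0⊥ ⊗ p0⊥), (p0 ⅋ p0)
    [⊗]  ⊢ p0, p0, (p0⊥ ⊗ p0⊥)
      [Ax]  ⊢ p0, p0⊥
      [Ax]  ⊢ p0, p0⊥
  [⅋]  ⊢ p0, ((p0⊥ ⊗ p0⊥) ⅋ p0)
    [⊗]  ⊢ p0, p0, (p0⊥ ⊗ p0⊥)
      [Ax]  ⊢ p0, p0⊥
      [Ax]  ⊢ p0, p0⊥

Result: YES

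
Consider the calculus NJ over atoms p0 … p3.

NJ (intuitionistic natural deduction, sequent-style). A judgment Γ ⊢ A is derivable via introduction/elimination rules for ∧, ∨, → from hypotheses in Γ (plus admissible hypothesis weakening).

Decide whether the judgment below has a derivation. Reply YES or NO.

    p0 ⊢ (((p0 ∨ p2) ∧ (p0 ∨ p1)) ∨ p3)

Derivation (root first):
[∨I₁] p0 ⊢ (((p0 ∨ p2) ∧ (p0 ∨ p1)) ∨ p3)
  [∧I] p0 ⊢ ((p0 ∨ p2) ∧ (p0 ∨ p1))
    [∨I₁] p0 ⊢ (p0 ∨ p2)
      [Ax] p0 ⊢ p0
    [∨I₁] p0 ⊢ (p0 ∨ p1)
      [Ax] p0 ⊢ p0

Result: YES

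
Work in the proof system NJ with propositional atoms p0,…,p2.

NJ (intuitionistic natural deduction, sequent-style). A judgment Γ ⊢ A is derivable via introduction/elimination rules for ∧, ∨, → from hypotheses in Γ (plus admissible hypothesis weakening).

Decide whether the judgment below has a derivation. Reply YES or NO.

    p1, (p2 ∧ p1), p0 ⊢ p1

Derivation trace:
[Wk] p1, (p2 ∧ p1), p0 ⊢ p1
  [Wk] p1, (p2 ∧ p1) ⊢ p1
    [Ax] p1 ⊢ p1

Result: YES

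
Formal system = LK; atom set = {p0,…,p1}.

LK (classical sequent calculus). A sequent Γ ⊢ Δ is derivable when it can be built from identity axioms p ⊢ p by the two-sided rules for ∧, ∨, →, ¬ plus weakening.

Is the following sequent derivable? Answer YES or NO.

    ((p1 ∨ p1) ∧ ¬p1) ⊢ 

Proof tree:
[∧L] ((p1 ∨ p1) ∧ ¬p1) ⊢ 
  [¬L] (p1 ∨ p1), ¬p1 ⊢ 
    [∨L] (p1 ∨ p1) ⊢ p1
      [Ax] p1 ⊢ p1
      [Ax] p1 ⊢ p1

Result: YES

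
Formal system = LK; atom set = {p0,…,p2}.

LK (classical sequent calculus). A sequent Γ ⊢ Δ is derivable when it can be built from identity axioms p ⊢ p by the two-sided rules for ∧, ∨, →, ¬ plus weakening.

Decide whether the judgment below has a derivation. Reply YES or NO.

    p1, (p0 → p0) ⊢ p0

Truth-table refutation:
  v=000: Γ:[p1=F, (p0 → p0)=T] Δ:[p0=F] refutes=False
  v=001: Γ:[p1=F, (p0 → p0)=T] Δ:[p0=F] refutes=False
  v=010: Γ:[p1=T, (p0 → p0)=T] Δ:[p0=F] refutes=True  ← countermodel

Result: NO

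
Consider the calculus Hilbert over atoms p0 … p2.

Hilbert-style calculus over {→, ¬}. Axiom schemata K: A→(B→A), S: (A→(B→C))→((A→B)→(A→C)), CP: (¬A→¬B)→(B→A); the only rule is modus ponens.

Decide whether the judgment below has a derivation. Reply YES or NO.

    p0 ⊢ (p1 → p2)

Search for a countermodel by truth-table:
  v=000: Γ:[p0=F] Δ:[(p1 → p2)=T] refutes=False
  v=001: Γ:[p0=F] Δ:[(p1 → p2)=T] refutes=False
  v=010: Γ:[p0=F] Δ:[(p1 → p2)=F] refutes=False
  v=011: Γ:[p0=F] Δ:[(p1 → p2)=T] refutes=False
  v=100: Γ:[p0=T] Δ:[(p1 → p2)=T] refutes=False
  v=101: Γ:[p0=T] Δ:[(p1 → p2)=T] refutes=False
  v=110: Γ:[p0=T] Δ:[(p1 → p2)=F] refutes=True  ← countermodel

Result: NO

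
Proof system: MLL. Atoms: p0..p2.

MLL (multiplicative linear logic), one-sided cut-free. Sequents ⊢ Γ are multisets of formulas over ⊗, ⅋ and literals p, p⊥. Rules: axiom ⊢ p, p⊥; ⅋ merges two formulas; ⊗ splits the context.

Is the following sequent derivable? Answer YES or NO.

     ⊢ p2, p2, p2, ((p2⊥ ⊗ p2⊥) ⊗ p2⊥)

Derivation trace:
[⊗]  ⊢ p2, p2, p2, ((p2⊥ ⊗ p2⊥) ⊗ p2⊥)
  [⊗]  ⊢ p2, p2, (p2⊥ ⊗ p2⊥)
    [Ax]  ⊢ p2, p2⊥
    [Ax]  ⊢ p2, p2⊥
  [Ax]  ⊢ p2, p2⊥

Result: YES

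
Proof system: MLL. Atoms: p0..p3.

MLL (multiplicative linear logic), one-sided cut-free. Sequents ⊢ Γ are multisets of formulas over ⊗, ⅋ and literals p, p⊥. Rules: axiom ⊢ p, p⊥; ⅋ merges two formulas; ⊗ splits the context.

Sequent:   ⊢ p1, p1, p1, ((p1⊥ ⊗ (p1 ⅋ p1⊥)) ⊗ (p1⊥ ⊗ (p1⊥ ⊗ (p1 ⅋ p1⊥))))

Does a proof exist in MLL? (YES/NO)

Derivation (root first):
[⊗]  ⊢ p1, p1, p1, ((p1⊥ ⊗ (p1 ⅋ p1⊥)) ⊗ (p1⊥ ⊗ (p1⊥ ⊗ (p1 ⅋ p1⊥))))
  [⊗]  ⊢ p1, (p1⊥ ⊗ (p1 ⅋ p1⊥))
    [Ax]  ⊢ p1, p1⊥
    [⅋]  ⊢ (p1 ⅋ p1⊥)
      [Ax]  ⊢ p1, p1⊥
  [⊗]  ⊢ p1, p1, (p1⊥ ⊗ (p1⊥ ⊗ (p1 ⅋ p1⊥)))
    [Ax]  ⊢ p1, p1⊥
    [⊗]  ⊢ p1, (p1⊥ ⊗ (p1 ⅋ p1⊥))
      [Ax]  ⊢ p1, p1⊥
      [⅋]  ⊢ (p1 ⅋ p1⊥)
        [Ax]  ⊢ p1, p1⊥

Result: YES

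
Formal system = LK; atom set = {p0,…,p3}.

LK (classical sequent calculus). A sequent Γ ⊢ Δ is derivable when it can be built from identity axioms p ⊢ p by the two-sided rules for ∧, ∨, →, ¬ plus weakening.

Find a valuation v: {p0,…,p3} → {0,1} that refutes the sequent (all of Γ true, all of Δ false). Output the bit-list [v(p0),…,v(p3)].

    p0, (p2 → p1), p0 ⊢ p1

Truth-table refutation:
  v=0000: Γ:[p0=F, (p2 → p1)=T, p0=F] Δ:[p1=F] refutes=False
  v=0001: Γ:[p0=F, (p2 → p1)=T, p0=F] Δ:[p1=F] refutes=False
  v=0010: Γ:[p0=F, (p2 → p1)=F, p0=F] Δ:[p1=F] refutes=False
  v=0011: Γ:[p0=F, (p2 → p1)=F, p0=F] Δ:[p1=F] refutes=False
  v=0100: Γ:[p0=F, (p2 → p1)=T, p0=F] Δ:[p1=T] refutes=False
  v=0101: Γ:[p0=F, (p2 → p1)=T, p0=F] Δ:[p1=T] refutes=False
  v=0110: Γ:[p0=F, (p2 → p1)=T, p0=F] Δ:[p1=T] refutes=False
  v=0111: Γ:[p0=F, (p2 → p1)=T, p0=F] Δ:[p1=T] refutes=False
  v=1000: Γ:[p0=T, (p2 → p1)=T, p0=T] Δ:[p1=F] refutes=True  ← countermodel

Result: [1, 0, 0, 0]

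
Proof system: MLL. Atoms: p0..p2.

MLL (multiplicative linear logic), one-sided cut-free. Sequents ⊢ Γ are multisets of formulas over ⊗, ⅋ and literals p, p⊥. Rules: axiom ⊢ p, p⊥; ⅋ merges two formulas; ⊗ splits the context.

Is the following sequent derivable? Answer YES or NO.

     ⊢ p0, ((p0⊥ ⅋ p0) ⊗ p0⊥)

Derivation (root first):
[⊗]  ⊢ p0, ((p0⊥ ⅋ p0) ⊗ p0⊥)
  [⅋]  ⊢ (p0⊥ ⅋ p0)
    [Ax]  ⊢ p0, p0⊥
  [Ax]  ⊢ p0, p0⊥

Result: YES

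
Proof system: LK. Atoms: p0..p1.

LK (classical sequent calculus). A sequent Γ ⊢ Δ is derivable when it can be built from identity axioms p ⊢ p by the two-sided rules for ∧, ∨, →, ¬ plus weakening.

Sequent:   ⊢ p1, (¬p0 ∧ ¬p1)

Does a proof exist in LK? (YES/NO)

Enumerate valuations to refute Γ ⊢ Δ:
  v=00: Γ:[] Δ:[p1=F, (¬p0 ∧ ¬p1)=T] refutes=False
  v=01: Γ:[] Δ:[p1=T, (¬p0 ∧ ¬p1)=F] refutes=False
  v=10: Γ:[] Δ:[p1=F, (¬p0 ∧ ¬p1)=F] refutes=True  ← countermodel

Result: NO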